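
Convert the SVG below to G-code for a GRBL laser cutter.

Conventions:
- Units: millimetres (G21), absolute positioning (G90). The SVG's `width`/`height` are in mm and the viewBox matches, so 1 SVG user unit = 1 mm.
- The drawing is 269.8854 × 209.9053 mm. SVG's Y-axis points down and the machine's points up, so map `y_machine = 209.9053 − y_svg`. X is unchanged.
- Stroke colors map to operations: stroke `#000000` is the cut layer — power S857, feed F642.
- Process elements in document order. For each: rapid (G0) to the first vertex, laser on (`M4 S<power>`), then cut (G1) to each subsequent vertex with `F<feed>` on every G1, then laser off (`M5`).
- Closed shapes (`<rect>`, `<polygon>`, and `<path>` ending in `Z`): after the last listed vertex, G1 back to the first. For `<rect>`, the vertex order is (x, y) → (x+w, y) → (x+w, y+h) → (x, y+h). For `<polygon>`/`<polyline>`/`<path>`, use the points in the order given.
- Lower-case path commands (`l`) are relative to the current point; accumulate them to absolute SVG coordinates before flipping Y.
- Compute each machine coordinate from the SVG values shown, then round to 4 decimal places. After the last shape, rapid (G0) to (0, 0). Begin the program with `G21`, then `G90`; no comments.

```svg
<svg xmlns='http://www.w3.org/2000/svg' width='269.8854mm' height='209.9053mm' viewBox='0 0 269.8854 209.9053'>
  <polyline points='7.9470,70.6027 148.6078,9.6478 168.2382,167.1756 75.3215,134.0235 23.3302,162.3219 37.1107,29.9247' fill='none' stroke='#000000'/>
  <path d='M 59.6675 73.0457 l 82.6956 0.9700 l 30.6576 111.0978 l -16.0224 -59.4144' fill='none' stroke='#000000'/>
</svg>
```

G21
G90
G0 X7.9470 Y139.3026
M4 S857
G1 X148.6078 Y200.2575 F642
G1 X168.2382 Y42.7297 F642
G1 X75.3215 Y75.8818 F642
G1 X23.3302 Y47.5834 F642
G1 X37.1107 Y179.9806 F642
M5
G0 X59.6675 Y136.8596
M4 S857
G1 X142.3631 Y135.8896 F642
G1 X173.0207 Y24.7918 F642
G1 X156.9983 Y84.2062 F642
M5
G0 X0.0000 Y0.0000

Since the viewBox matches the mm dimensions, user units are millimetres directly. The only transform is the Y-flip y_m = 209.9053 − y_svg.

Shape 1 is a open polyline drawn with `<polyline>`. Its stroke #000000 means cut at S857, F642. After flipping Y the toolpath is (7.9470,139.3026) → (148.6078,200.2575) → (168.2382,42.7297) → (75.3215,75.8818) → (23.3302,47.5834) → (37.1107,179.9806).

Shape 2 is a open polyline drawn with `<path>`. Its stroke #000000 means cut at S857, F642. After flipping Y the toolpath is (59.6675,136.8596) → (142.3631,135.8896) → (173.0207,24.7918) → (156.9983,84.2062).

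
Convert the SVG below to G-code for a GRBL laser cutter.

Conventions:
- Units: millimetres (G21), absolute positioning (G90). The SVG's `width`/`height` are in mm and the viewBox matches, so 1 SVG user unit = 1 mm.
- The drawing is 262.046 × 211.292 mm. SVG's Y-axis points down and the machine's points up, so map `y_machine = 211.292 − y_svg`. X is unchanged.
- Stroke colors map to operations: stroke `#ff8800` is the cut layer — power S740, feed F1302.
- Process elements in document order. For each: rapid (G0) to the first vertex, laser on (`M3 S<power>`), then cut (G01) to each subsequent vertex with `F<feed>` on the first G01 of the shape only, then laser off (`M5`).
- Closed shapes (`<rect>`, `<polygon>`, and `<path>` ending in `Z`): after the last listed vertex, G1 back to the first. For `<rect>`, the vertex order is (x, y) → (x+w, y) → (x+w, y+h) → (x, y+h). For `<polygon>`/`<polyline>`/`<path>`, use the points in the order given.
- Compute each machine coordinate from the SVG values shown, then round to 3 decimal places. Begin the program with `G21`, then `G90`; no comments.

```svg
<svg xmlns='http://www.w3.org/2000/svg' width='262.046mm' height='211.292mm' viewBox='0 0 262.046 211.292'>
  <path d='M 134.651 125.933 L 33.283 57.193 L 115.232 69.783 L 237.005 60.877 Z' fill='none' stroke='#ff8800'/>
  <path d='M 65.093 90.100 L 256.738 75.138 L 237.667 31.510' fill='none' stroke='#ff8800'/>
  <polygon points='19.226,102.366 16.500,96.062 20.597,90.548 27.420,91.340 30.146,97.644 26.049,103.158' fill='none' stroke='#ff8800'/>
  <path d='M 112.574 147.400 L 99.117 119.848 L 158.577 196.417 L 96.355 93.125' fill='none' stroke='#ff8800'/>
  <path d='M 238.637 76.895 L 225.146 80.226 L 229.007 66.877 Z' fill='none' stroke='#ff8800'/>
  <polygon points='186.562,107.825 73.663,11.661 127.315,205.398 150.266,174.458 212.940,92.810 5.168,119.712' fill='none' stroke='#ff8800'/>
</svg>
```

G21
G90
G0 X134.651 Y85.359
M3 S740
G01 X33.283 Y154.099 F1302
G01 X115.232 Y141.509
G01 X237.005 Y150.415
G01 X134.651 Y85.359
M5
G0 X65.093 Y121.192
M3 S740
G01 X256.738 Y136.154 F1302
G01 X237.667 Y179.782
M5
G0 X19.226 Y108.926
M3 S740
G01 X16.500 Y115.230 F1302
G01 X20.597 Y120.744
G01 X27.420 Y119.952
G01 X30.146 Y113.648
G01 X26.049 Y108.134
G01 X19.226 Y108.926
M5
G0 X112.574 Y63.892
M3 S740
G01 X99.117 Y91.444 F1302
G01 X158.577 Y14.875
G01 X96.355 Y118.167
M5
G0 X238.637 Y134.397
M3 S740
G01 X225.146 Y131.066 F1302
G01 X229.007 Y144.415
G01 X238.637 Y134.397
M5
G0 X186.562 Y103.467
M3 S740
G01 X73.663 Y199.631 F1302
G01 X127.315 Y5.894
G01 X150.266 Y36.834
G01 X212.940 Y118.482
G01 X5.168 Y91.580
G01 X186.562 Y103.467
M5

1 u = 1 mm; y_m = 211.292 − y.

[1] `<path>` closed polygon, #ff8800→cut S740 F1302: (134.651,85.359) → (33.283,154.099) → (115.232,141.509) → (237.005,150.415) → (134.651,85.359) (closed)

[2] `<path>` open polyline, #ff8800→cut S740 F1302: (65.093,121.192) → (256.738,136.154) → (237.667,179.782)

[3] `<polygon>` regular polygon, #ff8800→cut S740 F1302: (19.226,108.926) → (16.500,115.230) → (20.597,120.744) → (27.420,119.952) → (30.146,113.648) → (26.049,108.134) → (19.226,108.926) (closed)

[4] `<path>` open polyline, #ff8800→cut S740 F1302: (112.574,63.892) → (99.117,91.444) → (158.577,14.875) → (96.355,118.167)

[5] `<path>` regular polygon, #ff8800→cut S740 F1302: (238.637,134.397) → (225.146,131.066) → (229.007,144.415) → (238.637,134.397) (closed)

[6] `<polygon>` closed polygon, #ff8800→cut S740 F1302: (186.562,103.467) → (73.663,199.631) → (127.315,5.894) → (150.266,36.834) → (212.940,118.482) → (5.168,91.580) → (186.562,103.467) (closed)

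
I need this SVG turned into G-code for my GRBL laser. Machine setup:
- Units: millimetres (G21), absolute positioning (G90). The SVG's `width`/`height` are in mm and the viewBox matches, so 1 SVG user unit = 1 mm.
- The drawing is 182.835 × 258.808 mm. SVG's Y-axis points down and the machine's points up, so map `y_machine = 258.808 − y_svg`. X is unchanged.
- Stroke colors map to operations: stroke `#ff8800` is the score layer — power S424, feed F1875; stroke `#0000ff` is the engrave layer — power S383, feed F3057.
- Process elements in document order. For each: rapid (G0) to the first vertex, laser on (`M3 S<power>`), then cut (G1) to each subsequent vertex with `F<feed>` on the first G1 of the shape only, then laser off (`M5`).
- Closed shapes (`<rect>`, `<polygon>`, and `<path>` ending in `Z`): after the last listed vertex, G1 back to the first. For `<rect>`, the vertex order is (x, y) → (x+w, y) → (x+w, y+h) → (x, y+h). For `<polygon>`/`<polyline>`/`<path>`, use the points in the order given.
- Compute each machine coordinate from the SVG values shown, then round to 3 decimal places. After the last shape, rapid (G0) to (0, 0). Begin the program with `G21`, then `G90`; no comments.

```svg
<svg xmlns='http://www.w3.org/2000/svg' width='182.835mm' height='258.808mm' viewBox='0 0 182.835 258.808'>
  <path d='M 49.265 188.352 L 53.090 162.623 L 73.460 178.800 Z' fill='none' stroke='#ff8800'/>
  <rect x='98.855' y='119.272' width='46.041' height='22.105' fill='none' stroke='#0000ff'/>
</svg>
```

G21
G90
G0 X49.265 Y70.456
M3 S424
G1 X53.090 Y96.185 F1875
G1 X73.460 Y80.008
G1 X49.265 Y70.456
M5
G0 X98.855 Y139.536
M3 S383
G1 X144.896 Y139.536 F3057
G1 X144.896 Y117.431
G1 X98.855 Y117.431
G1 X98.855 Y139.536
M5
G0 X0.000 Y0.000

viewBox `0 0 182.835 258.808` with mm width/height → 1 unit = 1 mm. Flip: y_m = 258.808 − y_svg.

**Shape 1** — `<path>` regular polygon, stroke `#ff8800` → score (S424, F1875). Machine vertices: (49.265,70.456) → (53.090,96.185) → (73.460,80.008) → (49.265,70.456). Closed: final G1 returns to the first vertex.

**Shape 2** — `<rect>` rectangle, stroke `#0000ff` → engrave (S383, F3057). Machine vertices: (98.855,139.536) → (144.896,139.536) → (144.896,117.431) → (98.855,117.431) → (98.855,139.536). Closed: final G1 returns to the first vertex.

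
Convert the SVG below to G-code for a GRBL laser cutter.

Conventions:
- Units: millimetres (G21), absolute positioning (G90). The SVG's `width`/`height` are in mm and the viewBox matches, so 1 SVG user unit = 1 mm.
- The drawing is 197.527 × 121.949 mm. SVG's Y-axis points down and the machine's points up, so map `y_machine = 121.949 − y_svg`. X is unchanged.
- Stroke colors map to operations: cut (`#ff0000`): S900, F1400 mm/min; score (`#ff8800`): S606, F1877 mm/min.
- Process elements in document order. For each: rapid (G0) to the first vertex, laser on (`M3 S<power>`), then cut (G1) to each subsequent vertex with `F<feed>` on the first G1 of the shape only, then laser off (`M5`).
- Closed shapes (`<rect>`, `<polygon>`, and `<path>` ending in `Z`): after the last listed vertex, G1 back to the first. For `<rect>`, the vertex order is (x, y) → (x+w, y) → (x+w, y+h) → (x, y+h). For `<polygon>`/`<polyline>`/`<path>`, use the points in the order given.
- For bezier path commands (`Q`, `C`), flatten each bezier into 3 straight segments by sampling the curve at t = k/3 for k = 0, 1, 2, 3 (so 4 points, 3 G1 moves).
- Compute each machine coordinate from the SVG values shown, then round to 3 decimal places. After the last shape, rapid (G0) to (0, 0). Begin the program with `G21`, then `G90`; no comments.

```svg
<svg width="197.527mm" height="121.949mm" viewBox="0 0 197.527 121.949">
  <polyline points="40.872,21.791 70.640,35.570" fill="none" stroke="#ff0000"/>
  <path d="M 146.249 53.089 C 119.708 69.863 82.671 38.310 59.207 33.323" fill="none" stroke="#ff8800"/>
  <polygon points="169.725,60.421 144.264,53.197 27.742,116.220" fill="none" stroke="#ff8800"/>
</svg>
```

Since the viewBox matches the mm dimensions, user units are millimetres directly. The only transform is the Y-flip y_m = 121.949 − y_svg.

Shape 1 is a line segment drawn with `<polyline>`. Its stroke #ff0000 means cut at S900, F1400. After flipping Y the toolpath is (40.872,100.158) → (70.640,86.379).

Shape 2 is a cubic bezier drawn with `<path>`. Its stroke #ff8800 means score at S606, F1877. After flipping Y the toolpath is (146.249,68.860) → (117.101,65.421) → (86.304,77.557) → (59.207,88.626).

Shape 3 is a closed polygon drawn with `<polygon>`. Its stroke #ff8800 means score at S606, F1877. After flipping Y the toolpath is (169.725,61.528) → (144.264,68.752) → (27.742,5.729) → (169.725,61.528), returning to the start.

G21
G90
G0 X40.872 Y100.158
M3 S900
G1 X70.640 Y86.379 F1400
M5
G0 X146.249 Y68.860
M3 S606
G1 X117.101 Y65.421 F1877
G1 X86.304 Y77.557
G1 X59.207 Y88.626
M5
G0 X169.725 Y61.528
M3 S606
G1 X144.264 Y68.752 F1877
G1 X27.742 Y5.729
G1 X169.725 Y61.528
M5
G0 X0.000 Y0.000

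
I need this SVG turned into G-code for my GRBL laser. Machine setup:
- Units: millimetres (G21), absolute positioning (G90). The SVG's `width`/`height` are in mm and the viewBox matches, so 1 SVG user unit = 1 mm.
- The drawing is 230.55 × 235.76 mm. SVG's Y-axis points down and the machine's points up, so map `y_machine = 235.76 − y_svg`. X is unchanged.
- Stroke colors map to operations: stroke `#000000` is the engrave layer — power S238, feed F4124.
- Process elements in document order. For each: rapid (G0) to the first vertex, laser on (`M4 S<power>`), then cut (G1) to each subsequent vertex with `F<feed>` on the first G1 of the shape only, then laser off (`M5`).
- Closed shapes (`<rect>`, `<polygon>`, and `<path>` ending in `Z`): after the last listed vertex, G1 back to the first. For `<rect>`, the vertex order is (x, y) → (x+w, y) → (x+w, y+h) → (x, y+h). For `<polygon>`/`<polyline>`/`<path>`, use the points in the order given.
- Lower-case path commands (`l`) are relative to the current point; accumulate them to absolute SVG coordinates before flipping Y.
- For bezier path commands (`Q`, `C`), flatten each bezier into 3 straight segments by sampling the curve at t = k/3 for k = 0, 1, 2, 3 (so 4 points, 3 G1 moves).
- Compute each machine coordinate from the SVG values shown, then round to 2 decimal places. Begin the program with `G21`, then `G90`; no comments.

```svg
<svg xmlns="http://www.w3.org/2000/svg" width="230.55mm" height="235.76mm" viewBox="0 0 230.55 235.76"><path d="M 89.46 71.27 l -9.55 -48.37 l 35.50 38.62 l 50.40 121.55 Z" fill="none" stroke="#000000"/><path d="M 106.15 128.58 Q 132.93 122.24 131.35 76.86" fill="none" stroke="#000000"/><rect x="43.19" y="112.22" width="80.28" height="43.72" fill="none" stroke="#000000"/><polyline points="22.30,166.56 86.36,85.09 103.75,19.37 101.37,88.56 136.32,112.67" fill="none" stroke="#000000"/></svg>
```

G21
G90
G0 X89.46 Y164.49
M4 S238
G1 X79.91 Y212.86 F4124
G1 X115.41 Y174.24
G1 X165.81 Y52.69
G1 X89.46 Y164.49
M5
G0 X106.15 Y107.18
M4 S238
G1 X120.85 Y115.74 F4124
G1 X129.25 Y132.98
G1 X131.35 Y158.90
M5
G0 X43.19 Y123.54
M4 S238
G1 X123.47 Y123.54 F4124
G1 X123.47 Y79.82
G1 X43.19 Y79.82
G1 X43.19 Y123.54
M5
G0 X22.30 Y69.20
M4 S238
G1 X86.36 Y150.67 F4124
G1 X103.75 Y216.39
G1 X101.37 Y147.20
G1 X136.32 Y123.09
M5

Since the viewBox matches the mm dimensions, user units are millimetres directly. The only transform is the Y-flip y_m = 235.76 − y_svg.

Shape 1 is a closed polygon drawn with `<path>`. Its stroke #000000 means engrave at S238, F4124. After flipping Y the toolpath is (89.46,164.49) → (79.91,212.86) → (115.41,174.24) → (165.81,52.69) → (89.46,164.49), returning to the start.

Shape 2 is a quadratic bezier drawn with `<path>`. Its stroke #000000 means engrave at S238, F4124. After flipping Y the toolpath is (106.15,107.18) → (120.85,115.74) → (129.25,132.98) → (131.35,158.90).

Shape 3 is a rectangle drawn with `<rect>`. Its stroke #000000 means engrave at S238, F4124. After flipping Y the toolpath is (43.19,123.54) → (123.47,123.54) → (123.47,79.82) → (43.19,79.82) → (43.19,123.54), returning to the start.

Shape 4 is a open polyline drawn with `<polyline>`. Its stroke #000000 means engrave at S238, F4124. After flipping Y the toolpath is (22.30,69.20) → (86.36,150.67) → (103.75,216.39) → (101.37,147.20) → (136.32,123.09).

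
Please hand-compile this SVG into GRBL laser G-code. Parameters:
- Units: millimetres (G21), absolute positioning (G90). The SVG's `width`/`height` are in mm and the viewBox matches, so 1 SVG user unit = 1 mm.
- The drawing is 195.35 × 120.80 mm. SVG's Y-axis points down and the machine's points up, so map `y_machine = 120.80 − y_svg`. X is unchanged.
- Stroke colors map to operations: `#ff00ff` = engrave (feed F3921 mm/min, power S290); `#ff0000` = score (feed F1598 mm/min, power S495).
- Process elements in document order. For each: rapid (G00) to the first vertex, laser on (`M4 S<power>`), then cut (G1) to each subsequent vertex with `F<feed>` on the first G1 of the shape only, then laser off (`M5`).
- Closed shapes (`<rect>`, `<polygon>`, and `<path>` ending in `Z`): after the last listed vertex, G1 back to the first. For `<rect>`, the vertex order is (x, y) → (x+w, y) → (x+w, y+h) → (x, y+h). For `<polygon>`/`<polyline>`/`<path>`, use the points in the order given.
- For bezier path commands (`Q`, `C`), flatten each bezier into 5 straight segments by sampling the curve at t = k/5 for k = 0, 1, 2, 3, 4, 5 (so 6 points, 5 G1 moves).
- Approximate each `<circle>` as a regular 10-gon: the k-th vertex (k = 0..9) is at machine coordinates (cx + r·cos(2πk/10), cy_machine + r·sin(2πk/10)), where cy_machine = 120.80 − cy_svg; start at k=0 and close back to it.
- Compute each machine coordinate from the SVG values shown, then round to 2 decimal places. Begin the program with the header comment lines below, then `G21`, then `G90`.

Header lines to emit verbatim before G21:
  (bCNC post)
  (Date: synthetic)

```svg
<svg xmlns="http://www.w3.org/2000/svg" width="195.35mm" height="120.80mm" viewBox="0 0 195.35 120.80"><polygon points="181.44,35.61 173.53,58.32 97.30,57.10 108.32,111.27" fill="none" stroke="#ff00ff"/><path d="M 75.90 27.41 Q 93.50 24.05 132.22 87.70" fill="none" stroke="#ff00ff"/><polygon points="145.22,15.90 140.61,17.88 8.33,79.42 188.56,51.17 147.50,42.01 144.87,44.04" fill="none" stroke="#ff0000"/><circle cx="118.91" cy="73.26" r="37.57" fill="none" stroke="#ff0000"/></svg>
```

(bCNC post)
(Date: synthetic)
G21
G90
G00 X181.44 Y85.19
M4 S290
G1 X173.53 Y62.48 F3921
G1 X97.30 Y63.70
G1 X108.32 Y9.53
G1 X181.44 Y85.19
M5
G00 X75.90 Y93.39
M4 S290
G1 X83.78 Y92.05 F3921
G1 X93.36 Y85.36
G1 X104.62 Y73.30
G1 X117.58 Y55.88
G1 X132.22 Y33.10
M5
G00 X145.22 Y104.90
M4 S495
G1 X140.61 Y102.92 F1598
G1 X8.33 Y41.38
G1 X188.56 Y69.63
G1 X147.50 Y78.79
G1 X144.87 Y76.76
G1 X145.22 Y104.90
M5
G00 X156.48 Y47.54
M4 S495
G1 X149.30 Y69.62 F1598
G1 X130.52 Y83.27
G1 X107.30 Y83.27
G1 X88.52 Y69.62
G1 X81.34 Y47.54
G1 X88.52 Y25.46
G1 X107.30 Y11.81
G1 X130.52 Y11.81
G1 X149.30 Y25.46
G1 X156.48 Y47.54
M5

1 u = 1 mm; y_m = 120.80 − y.

[1] `<polygon>` closed polygon, #ff00ff→engrave S290 F3921: (181.44,85.19) → (173.53,62.48) → (97.30,63.70) → (108.32,9.53) → (181.44,85.19) (closed)

[2] `<path>` quadratic bezier, #ff00ff→engrave S290 F3921: (75.90,93.39) → (83.78,92.05) → (93.36,85.36) → (104.62,73.30) → (117.58,55.88) → (132.22,33.10)

[3] `<polygon>` closed polygon, #ff0000→score S495 F1598: (145.22,104.90) → (140.61,102.92) → (8.33,41.38) → (188.56,69.63) → (147.50,78.79) → (144.87,76.76) → (145.22,104.90) (closed)

[4] `<circle>` circle, #ff0000→score S495 F1598: (156.48,47.54) → (149.30,69.62) → (130.52,83.27) → (107.30,83.27) → (88.52,69.62) → (81.34,47.54) → (88.52,25.46) → (107.30,11.81) → (130.52,11.81) → (149.30,25.46) → (156.48,47.54) (closed)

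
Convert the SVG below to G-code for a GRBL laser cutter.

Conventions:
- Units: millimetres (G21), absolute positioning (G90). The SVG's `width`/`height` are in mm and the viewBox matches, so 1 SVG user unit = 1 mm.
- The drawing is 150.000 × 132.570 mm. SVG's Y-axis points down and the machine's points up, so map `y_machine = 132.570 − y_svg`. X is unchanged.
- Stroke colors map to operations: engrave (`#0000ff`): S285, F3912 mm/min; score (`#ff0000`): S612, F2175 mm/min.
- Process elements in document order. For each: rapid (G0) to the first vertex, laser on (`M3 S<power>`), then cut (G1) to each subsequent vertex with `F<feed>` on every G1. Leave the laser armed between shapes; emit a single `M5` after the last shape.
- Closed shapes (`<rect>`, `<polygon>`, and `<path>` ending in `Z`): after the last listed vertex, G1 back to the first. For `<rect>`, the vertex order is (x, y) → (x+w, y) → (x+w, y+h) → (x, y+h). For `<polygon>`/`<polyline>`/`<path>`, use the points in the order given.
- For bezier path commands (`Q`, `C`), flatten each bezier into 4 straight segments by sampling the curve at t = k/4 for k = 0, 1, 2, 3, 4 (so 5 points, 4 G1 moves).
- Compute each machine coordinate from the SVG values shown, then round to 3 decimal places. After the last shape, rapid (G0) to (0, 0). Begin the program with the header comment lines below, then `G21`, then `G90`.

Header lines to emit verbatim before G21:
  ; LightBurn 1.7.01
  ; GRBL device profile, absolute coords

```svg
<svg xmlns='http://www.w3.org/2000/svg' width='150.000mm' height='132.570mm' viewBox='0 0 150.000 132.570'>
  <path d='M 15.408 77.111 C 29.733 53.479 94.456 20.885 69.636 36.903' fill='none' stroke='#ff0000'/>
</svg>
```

Since the viewBox matches the mm dimensions, user units are millimetres directly. The only transform is the Y-flip y_m = 132.570 − y_svg.

Shape 1 is a cubic bezier drawn with `<path>`. Its stroke #ff0000 means score at S612, F2175. After flipping Y the toolpath is (15.408,55.459) → (33.415,73.964) → (57.201,90.432) → (73.648,99.465) → (69.636,95.667).

; LightBurn 1.7.01
; GRBL device profile, absolute coords
G21
G90
G0 X15.408 Y55.459
M3 S612
G1 X33.415 Y73.964 F2175
G1 X57.201 Y90.432 F2175
G1 X73.648 Y99.465 F2175
G1 X69.636 Y95.667 F2175
M5
G0 X0.000 Y0.000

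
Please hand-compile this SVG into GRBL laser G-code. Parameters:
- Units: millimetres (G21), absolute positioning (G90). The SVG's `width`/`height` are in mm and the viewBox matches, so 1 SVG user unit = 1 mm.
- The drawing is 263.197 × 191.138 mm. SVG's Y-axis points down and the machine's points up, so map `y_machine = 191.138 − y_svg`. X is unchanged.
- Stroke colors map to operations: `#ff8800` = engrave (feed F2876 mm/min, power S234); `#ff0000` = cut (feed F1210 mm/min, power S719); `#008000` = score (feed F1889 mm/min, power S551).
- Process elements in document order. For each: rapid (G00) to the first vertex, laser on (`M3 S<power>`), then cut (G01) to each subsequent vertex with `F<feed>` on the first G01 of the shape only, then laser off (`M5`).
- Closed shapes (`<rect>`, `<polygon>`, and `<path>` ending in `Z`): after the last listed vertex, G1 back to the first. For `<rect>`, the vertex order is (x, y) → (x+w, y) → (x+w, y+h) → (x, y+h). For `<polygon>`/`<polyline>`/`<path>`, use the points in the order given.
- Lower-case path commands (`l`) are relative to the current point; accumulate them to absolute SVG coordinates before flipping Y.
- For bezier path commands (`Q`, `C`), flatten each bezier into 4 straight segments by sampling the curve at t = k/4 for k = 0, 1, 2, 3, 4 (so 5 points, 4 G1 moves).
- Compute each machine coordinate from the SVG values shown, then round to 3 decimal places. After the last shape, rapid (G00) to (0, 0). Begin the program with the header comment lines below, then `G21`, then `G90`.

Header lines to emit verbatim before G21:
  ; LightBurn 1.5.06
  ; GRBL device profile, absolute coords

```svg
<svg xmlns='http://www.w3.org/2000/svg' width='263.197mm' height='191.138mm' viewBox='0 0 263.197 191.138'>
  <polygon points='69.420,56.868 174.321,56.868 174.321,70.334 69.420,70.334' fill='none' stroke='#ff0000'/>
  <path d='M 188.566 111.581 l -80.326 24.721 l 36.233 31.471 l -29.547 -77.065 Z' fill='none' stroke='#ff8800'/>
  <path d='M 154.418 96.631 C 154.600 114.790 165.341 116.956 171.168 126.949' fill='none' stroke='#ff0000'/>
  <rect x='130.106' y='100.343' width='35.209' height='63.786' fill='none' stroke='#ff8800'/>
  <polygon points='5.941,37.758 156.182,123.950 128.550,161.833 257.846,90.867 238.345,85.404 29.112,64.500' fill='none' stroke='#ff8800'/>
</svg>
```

1 u = 1 mm; y_m = 191.138 − y.

[1] `<polygon>` rectangle, #ff0000→cut S719 F1210: (69.420,134.270) → (174.321,134.270) → (174.321,120.804) → (69.420,120.804) → (69.420,134.270) (closed)

[2] `<path>` closed polygon, #ff8800→engrave S234 F2876: (188.566,79.557) → (108.240,54.836) → (144.473,23.365) → (114.926,100.430) → (188.566,79.557) (closed)

[3] `<path>` cubic bezier, #ff0000→cut S719 F1210: (154.418,94.507) → (156.293,83.514) → (160.676,76.286) → (166.118,70.588) → (171.168,64.189)

[4] `<rect>` rectangle, #ff8800→engrave S234 F2876: (130.106,90.795) → (165.315,90.795) → (165.315,27.009) → (130.106,27.009) → (130.106,90.795) (closed)

[5] `<polygon>` closed polygon, #ff8800→engrave S234 F2876: (5.941,153.380) → (156.182,67.188) → (128.550,29.305) → (257.846,100.271) → (238.345,105.734) → (29.112,126.638) → (5.941,153.380) (closed)

; LightBurn 1.5.06
; GRBL device profile, absolute coords
G21
G90
G00 X69.420 Y134.270
M3 S719
G01 X174.321 Y134.270 F1210
G01 X174.321 Y120.804
G01 X69.420 Y120.804
G01 X69.420 Y134.270
M5
G00 X188.566 Y79.557
M3 S234
G01 X108.240 Y54.836 F2876
G01 X144.473 Y23.365
G01 X114.926 Y100.430
G01 X188.566 Y79.557
M5
G00 X154.418 Y94.507
M3 S719
G01 X156.293 Y83.514 F1210
G01 X160.676 Y76.286
G01 X166.118 Y70.588
G01 X171.168 Y64.189
M5
G00 X130.106 Y90.795
M3 S234
G01 X165.315 Y90.795 F2876
G01 X165.315 Y27.009
G01 X130.106 Y27.009
G01 X130.106 Y90.795
M5
G00 X5.941 Y153.380
M3 S234
G01 X156.182 Y67.188 F2876
G01 X128.550 Y29.305
G01 X257.846 Y100.271
G01 X238.345 Y105.734
G01 X29.112 Y126.638
G01 X5.941 Y153.380
M5
G00 X0.000 Y0.000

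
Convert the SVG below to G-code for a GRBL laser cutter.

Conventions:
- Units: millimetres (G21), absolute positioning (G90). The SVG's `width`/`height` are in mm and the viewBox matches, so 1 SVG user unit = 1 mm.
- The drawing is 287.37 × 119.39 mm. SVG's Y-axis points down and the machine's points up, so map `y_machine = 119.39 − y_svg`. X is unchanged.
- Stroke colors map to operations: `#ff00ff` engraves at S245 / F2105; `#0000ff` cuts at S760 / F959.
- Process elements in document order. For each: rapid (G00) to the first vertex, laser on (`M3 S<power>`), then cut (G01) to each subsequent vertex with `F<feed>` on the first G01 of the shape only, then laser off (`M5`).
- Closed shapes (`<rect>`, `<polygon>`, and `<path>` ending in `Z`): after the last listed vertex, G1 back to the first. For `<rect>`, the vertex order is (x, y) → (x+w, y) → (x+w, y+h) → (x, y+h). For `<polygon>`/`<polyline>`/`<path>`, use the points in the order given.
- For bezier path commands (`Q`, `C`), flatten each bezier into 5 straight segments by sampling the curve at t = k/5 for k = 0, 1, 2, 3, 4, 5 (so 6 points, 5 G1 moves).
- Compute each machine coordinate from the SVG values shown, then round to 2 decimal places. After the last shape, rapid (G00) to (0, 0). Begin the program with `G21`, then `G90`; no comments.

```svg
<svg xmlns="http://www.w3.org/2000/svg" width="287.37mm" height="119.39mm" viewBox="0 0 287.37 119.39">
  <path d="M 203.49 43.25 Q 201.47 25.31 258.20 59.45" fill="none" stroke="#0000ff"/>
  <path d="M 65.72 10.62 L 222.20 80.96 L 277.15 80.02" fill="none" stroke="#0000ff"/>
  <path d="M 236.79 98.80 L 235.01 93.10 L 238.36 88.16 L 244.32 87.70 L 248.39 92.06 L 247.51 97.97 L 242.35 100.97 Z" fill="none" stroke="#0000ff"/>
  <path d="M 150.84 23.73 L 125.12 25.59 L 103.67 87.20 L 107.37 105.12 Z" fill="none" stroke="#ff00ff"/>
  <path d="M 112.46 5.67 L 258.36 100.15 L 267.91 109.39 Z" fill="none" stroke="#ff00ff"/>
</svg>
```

G21
G90
G00 X203.49 Y76.14
M3 S760
G01 X205.03 Y81.23 F959
G01 X211.27 Y82.16
G01 X222.22 Y78.92
G01 X237.86 Y71.51
G01 X258.20 Y59.94
M5
G00 X65.72 Y108.77
M3 S760
G01 X222.20 Y38.43 F959
G01 X277.15 Y39.37
M5
G00 X236.79 Y20.59
M3 S760
G01 X235.01 Y26.29 F959
G01 X238.36 Y31.23
G01 X244.32 Y31.69
G01 X248.39 Y27.33
G01 X247.51 Y21.42
G01 X242.35 Y18.42
G01 X236.79 Y20.59
M5
G00 X150.84 Y95.66
M3 S245
G01 X125.12 Y93.80 F2105
G01 X103.67 Y32.19
G01 X107.37 Y14.27
G01 X150.84 Y95.66
M5
G00 X112.46 Y113.72
M3 S245
G01 X258.36 Y19.24 F2105
G01 X267.91 Y10.00
G01 X112.46 Y113.72
M5
G00 X0.00 Y0.00

1 u = 1 mm; y_m = 119.39 − y.

[1] `<path>` quadratic bezier, #0000ff→cut S760 F959: (203.49,76.14) → (205.03,81.23) → (211.27,82.16) → (222.22,78.92) → (237.86,71.51) → (258.20,59.94)

[2] `<path>` open polyline, #0000ff→cut S760 F959: (65.72,108.77) → (222.20,38.43) → (277.15,39.37)

[3] `<path>` regular polygon, #0000ff→cut S760 F959: (236.79,20.59) → (235.01,26.29) → (238.36,31.23) → (244.32,31.69) → (248.39,27.33) → (247.51,21.42) → (242.35,18.42) → (236.79,20.59) (closed)

[4] `<path>` closed polygon, #ff00ff→engrave S245 F2105: (150.84,95.66) → (125.12,93.80) → (103.67,32.19) → (107.37,14.27) → (150.84,95.66) (closed)

[5] `<path>` closed polygon, #ff00ff→engrave S245 F2105: (112.46,113.72) → (258.36,19.24) → (267.91,10.00) → (112.46,113.72) (closed)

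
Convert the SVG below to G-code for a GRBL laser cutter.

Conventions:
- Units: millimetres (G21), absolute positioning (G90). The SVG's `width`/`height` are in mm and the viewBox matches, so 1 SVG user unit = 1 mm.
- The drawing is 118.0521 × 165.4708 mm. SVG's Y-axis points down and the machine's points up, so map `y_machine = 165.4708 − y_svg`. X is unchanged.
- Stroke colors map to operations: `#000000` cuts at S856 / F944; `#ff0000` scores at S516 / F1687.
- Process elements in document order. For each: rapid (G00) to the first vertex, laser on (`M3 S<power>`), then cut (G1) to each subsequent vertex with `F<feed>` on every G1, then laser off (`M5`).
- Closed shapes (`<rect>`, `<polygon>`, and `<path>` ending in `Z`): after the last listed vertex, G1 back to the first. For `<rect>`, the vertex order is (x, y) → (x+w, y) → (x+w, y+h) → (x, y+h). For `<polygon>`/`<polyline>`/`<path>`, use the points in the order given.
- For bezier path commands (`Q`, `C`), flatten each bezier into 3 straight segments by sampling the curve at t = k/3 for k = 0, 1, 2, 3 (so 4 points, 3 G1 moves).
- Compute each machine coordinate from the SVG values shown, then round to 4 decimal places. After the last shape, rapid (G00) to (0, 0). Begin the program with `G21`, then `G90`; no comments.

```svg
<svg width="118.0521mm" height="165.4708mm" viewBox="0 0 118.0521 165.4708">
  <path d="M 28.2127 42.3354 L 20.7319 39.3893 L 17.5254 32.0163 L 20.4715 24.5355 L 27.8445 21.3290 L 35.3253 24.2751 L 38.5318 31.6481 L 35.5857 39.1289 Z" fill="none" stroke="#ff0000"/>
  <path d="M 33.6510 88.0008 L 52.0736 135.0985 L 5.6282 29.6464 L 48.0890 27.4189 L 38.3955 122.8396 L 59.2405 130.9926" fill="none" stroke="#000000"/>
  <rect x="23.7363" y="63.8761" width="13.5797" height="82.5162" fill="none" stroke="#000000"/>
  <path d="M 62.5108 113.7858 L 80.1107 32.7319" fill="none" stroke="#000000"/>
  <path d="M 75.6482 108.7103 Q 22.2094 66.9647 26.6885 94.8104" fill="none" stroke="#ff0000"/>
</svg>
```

G21
G90
G00 X28.2127 Y123.1354
M3 S516
G1 X20.7319 Y126.0815 F1687
G1 X17.5254 Y133.4545 F1687
G1 X20.4715 Y140.9353 F1687
G1 X27.8445 Y144.1418 F1687
G1 X35.3253 Y141.1957 F1687
G1 X38.5318 Y133.8227 F1687
G1 X35.5857 Y126.3419 F1687
G1 X28.2127 Y123.1354 F1687
M5
G00 X33.6510 Y77.4700
M3 S856
G1 X52.0736 Y30.3723 F944
G1 X5.6282 Y135.8244 F944
G1 X48.0890 Y138.0519 F944
G1 X38.3955 Y42.6312 F944
G1 X59.2405 Y34.4782 F944
M5
G00 X23.7363 Y101.5947
M3 S856
G1 X37.3160 Y101.5947 F944
G1 X37.3160 Y19.0785 F944
G1 X23.7363 Y19.0785 F944
G1 X23.7363 Y101.5947 F944
M5
G00 X62.5108 Y51.6850
M3 S856
G1 X80.1107 Y132.7389 F944
M5
G00 X75.6482 Y56.7605
M3 S516
G1 X46.4577 Y76.8585 F1687
G1 X30.1378 Y81.4918 F1687
G1 X26.6885 Y70.6604 F1687
M5
G00 X0.0000 Y0.0000

1 u = 1 mm; y_m = 165.4708 − y.

[1] `<path>` regular polygon, #ff0000→score S516 F1687: (28.2127,123.1354) → (20.7319,126.0815) → (17.5254,133.4545) → (20.4715,140.9353) → (27.8445,144.1418) → (35.3253,141.1957) → (38.5318,133.8227) → (35.5857,126.3419) → (28.2127,123.1354) (closed)

[2] `<path>` open polyline, #000000→cut S856 F944: (33.6510,77.4700) → (52.0736,30.3723) → (5.6282,135.8244) → (48.0890,138.0519) → (38.3955,42.6312) → (59.2405,34.4782)

[3] `<rect>` rectangle, #000000→cut S856 F944: (23.7363,101.5947) → (37.3160,101.5947) → (37.3160,19.0785) → (23.7363,19.0785) → (23.7363,101.5947) (closed)

[4] `<path>` line segment, #000000→cut S856 F944: (62.5108,51.6850) → (80.1107,132.7389)

[5] `<path>` quadratic bezier, #ff0000→score S516 F1687: (75.6482,56.7605) → (46.4577,76.8585) → (30.1378,81.4918) → (26.6885,70.6604)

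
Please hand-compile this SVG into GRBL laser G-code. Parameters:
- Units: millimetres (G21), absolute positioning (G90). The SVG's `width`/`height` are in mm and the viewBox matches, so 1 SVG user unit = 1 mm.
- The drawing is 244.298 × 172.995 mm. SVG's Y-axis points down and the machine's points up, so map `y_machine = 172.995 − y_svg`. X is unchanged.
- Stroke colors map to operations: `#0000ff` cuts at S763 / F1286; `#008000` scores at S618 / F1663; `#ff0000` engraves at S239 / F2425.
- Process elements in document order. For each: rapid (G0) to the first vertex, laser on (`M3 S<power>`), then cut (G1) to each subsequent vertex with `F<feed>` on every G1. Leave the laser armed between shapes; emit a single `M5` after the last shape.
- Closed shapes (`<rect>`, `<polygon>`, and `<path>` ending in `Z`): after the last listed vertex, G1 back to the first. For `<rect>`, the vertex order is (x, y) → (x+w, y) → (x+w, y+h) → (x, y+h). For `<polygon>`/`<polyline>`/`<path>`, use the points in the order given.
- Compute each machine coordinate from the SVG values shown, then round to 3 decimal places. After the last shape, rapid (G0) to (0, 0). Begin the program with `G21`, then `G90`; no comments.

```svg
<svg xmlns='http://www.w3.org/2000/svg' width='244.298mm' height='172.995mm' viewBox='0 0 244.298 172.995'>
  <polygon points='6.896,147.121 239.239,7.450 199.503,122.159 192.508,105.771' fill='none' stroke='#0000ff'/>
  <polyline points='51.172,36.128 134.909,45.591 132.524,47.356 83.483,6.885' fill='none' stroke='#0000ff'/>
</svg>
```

G21
G90
G0 X6.896 Y25.874
M3 S763
G1 X239.239 Y165.545 F1286
G1 X199.503 Y50.836 F1286
G1 X192.508 Y67.224 F1286
G1 X6.896 Y25.874 F1286
G0 X51.172 Y136.867
M3 S763
G1 X134.909 Y127.404 F1286
G1 X132.524 Y125.639 F1286
G1 X83.483 Y166.110 F1286
M5
G0 X0.000 Y0.000

1 u = 1 mm; y_m = 172.995 − y.

[1] `<polygon>` closed polygon, #0000ff→cut S763 F1286: (6.896,25.874) → (239.239,165.545) → (199.503,50.836) → (192.508,67.224) → (6.896,25.874) (closed)

[2] `<polyline>` open polyline, #0000ff→cut S763 F1286: (51.172,136.867) → (134.909,127.404) → (132.524,125.639) → (83.483,166.110)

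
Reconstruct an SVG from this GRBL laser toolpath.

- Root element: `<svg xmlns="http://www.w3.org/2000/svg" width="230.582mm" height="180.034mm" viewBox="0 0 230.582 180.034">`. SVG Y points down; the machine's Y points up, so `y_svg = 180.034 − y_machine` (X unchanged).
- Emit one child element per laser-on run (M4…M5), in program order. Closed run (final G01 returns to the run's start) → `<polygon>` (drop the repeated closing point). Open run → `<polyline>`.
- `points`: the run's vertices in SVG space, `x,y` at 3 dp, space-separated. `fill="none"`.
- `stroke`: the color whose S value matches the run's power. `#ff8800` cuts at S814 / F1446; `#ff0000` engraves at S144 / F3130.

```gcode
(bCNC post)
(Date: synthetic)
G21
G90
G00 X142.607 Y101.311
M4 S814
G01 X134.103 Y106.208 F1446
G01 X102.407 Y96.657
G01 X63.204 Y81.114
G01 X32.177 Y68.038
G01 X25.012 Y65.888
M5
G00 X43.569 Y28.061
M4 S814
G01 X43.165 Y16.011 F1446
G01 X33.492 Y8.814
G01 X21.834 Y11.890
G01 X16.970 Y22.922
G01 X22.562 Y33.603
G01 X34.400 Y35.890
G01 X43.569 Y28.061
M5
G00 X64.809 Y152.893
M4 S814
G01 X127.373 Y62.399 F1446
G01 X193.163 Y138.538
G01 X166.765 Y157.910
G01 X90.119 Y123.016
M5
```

y_svg = 180.034 − y_m. Every run uses S814, so all elements get stroke `#ff8800` (cut).

[1] open run; points: 142.607,78.723 134.103,73.826 102.407,83.377 63.204,98.920 32.177,111.996 25.012,114.146

[2] closed run; points: 43.569,151.973 43.165,164.023 33.492,171.220 21.834,168.144 16.970,157.112 22.562,146.431 34.400,144.144

[3] open run; points: 64.809,27.141 127.373,117.635 193.163,41.496 166.765,22.124 90.119,57.018

<svg xmlns="http://www.w3.org/2000/svg" width="230.582mm" height="180.034mm" viewBox="0 0 230.582 180.034">
  <polyline points="142.607,78.723 134.103,73.826 102.407,83.377 63.204,98.920 32.177,111.996 25.012,114.146" fill="none" stroke="#ff8800"/>
  <polygon points="43.569,151.973 43.165,164.023 33.492,171.220 21.834,168.144 16.970,157.112 22.562,146.431 34.400,144.144" fill="none" stroke="#ff8800"/>
  <polyline points="64.809,27.141 127.373,117.635 193.163,41.496 166.765,22.124 90.119,57.018" fill="none" stroke="#ff8800"/>
</svg>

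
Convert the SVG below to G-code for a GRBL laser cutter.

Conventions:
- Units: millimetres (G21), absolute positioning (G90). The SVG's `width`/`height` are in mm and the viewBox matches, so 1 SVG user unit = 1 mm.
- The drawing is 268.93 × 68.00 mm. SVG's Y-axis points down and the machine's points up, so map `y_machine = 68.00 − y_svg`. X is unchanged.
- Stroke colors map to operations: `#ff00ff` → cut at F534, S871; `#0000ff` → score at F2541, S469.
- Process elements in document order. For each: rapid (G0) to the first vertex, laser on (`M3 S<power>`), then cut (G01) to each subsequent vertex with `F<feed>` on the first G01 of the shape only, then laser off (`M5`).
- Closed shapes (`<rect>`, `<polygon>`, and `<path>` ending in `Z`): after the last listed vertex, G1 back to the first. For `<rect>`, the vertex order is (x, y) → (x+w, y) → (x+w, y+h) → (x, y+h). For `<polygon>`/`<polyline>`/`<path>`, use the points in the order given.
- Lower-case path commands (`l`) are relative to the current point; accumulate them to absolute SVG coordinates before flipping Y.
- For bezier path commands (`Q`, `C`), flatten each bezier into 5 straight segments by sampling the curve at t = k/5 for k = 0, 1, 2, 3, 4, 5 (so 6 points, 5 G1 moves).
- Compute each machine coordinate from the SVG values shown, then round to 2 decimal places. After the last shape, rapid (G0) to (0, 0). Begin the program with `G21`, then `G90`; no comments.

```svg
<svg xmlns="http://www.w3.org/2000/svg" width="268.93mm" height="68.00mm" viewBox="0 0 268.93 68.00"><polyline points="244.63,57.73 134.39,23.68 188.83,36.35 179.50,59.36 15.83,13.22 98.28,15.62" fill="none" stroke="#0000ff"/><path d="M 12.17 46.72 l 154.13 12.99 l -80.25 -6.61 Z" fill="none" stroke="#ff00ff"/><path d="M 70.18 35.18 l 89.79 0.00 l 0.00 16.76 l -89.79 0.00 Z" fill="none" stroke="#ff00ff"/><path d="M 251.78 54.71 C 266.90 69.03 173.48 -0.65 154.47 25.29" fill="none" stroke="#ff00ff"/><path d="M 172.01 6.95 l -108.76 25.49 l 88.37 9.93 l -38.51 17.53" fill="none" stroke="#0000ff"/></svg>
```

Since the viewBox matches the mm dimensions, user units are millimetres directly. The only transform is the Y-flip y_m = 68.00 − y_svg.

Shape 1 is a open polyline drawn with `<polyline>`. Its stroke #0000ff means score at S469, F2541. After flipping Y the toolpath is (244.63,10.27) → (134.39,44.32) → (188.83,31.65) → (179.50,8.64) → (15.83,54.78) → (98.28,52.38).

Shape 2 is a closed polygon drawn with `<path>`. Its stroke #ff00ff means cut at S871, F534. After flipping Y the toolpath is (12.17,21.28) → (166.30,8.29) → (86.05,14.90) → (12.17,21.28), returning to the start.

Shape 3 is a rectangle drawn with `<path>`. Its stroke #ff00ff means cut at S871, F534. After flipping Y the toolpath is (70.18,32.82) → (159.97,32.82) → (159.97,16.06) → (70.18,16.06) → (70.18,32.82), returning to the start.

Shape 4 is a cubic bezier drawn with `<path>`. Its stroke #ff00ff means cut at S871, F534. After flipping Y the toolpath is (251.78,13.29) → (249.29,13.34) → (229.53,24.93) → (201.29,39.44) → (173.34,48.24) → (154.47,42.71).

Shape 5 is a open polyline drawn with `<path>`. Its stroke #0000ff means score at S469, F2541. After flipping Y the toolpath is (172.01,61.05) → (63.25,35.56) → (151.62,25.63) → (113.11,8.10).

G21
G90
G0 X244.63 Y10.27
M3 S469
G01 X134.39 Y44.32 F2541
G01 X188.83 Y31.65
G01 X179.50 Y8.64
G01 X15.83 Y54.78
G01 X98.28 Y52.38
M5
G0 X12.17 Y21.28
M3 S871
G01 X166.30 Y8.29 F534
G01 X86.05 Y14.90
G01 X12.17 Y21.28
M5
G0 X70.18 Y32.82
M3 S871
G01 X159.97 Y32.82 F534
G01 X159.97 Y16.06
G01 X70.18 Y16.06
G01 X70.18 Y32.82
M5
G0 X251.78 Y13.29
M3 S871
G01 X249.29 Y13.34 F534
G01 X229.53 Y24.93
G01 X201.29 Y39.44
G01 X173.34 Y48.24
G01 X154.47 Y42.71
M5
G0 X172.01 Y61.05
M3 S469
G01 X63.25 Y35.56 F2541
G01 X151.62 Y25.63
G01 X113.11 Y8.10
M5
G0 X0.00 Y0.00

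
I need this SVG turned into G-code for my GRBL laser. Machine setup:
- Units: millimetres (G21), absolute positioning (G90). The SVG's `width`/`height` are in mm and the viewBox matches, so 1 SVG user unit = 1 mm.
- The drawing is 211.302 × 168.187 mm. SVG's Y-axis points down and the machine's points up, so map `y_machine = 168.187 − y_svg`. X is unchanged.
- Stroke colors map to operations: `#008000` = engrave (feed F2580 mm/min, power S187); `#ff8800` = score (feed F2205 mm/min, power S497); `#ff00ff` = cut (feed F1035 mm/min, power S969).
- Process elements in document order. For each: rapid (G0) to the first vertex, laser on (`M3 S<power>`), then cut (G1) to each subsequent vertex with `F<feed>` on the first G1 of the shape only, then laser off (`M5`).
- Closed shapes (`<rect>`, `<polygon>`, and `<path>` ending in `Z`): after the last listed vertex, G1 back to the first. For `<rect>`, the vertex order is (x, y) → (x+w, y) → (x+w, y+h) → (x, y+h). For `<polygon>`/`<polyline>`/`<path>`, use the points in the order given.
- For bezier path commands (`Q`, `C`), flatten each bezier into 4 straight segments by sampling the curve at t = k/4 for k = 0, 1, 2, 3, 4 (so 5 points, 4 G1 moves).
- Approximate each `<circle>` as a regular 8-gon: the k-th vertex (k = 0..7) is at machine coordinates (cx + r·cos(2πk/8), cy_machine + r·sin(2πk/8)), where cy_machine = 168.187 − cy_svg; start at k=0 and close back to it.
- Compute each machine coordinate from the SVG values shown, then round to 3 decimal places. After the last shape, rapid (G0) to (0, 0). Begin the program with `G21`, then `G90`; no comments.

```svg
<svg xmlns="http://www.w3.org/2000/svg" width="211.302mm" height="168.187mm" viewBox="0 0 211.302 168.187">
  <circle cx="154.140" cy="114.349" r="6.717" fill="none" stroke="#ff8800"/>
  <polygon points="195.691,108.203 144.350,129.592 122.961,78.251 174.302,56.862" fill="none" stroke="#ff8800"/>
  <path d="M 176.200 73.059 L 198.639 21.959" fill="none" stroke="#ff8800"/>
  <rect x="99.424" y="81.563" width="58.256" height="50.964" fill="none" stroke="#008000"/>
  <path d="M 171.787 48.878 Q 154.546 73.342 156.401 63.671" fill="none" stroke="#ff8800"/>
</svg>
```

G21
G90
G0 X160.857 Y53.838
M3 S497
G1 X158.890 Y58.588 F2205
G1 X154.140 Y60.555
G1 X149.390 Y58.588
G1 X147.423 Y53.838
G1 X149.390 Y49.088
G1 X154.140 Y47.121
G1 X158.890 Y49.088
G1 X160.857 Y53.838
M5
G0 X195.691 Y59.984
M3 S497
G1 X144.350 Y38.595 F2205
G1 X122.961 Y89.936
G1 X174.302 Y111.325
G1 X195.691 Y59.984
M5
G0 X176.200 Y95.128
M3 S497
G1 X198.639 Y146.228 F2205
M5
G0 X99.424 Y86.624
M3 S187
G1 X157.680 Y86.624 F2580
G1 X157.680 Y35.660
G1 X99.424 Y35.660
G1 X99.424 Y86.624
M5
G0 X171.787 Y119.309
M3 S497
G1 X164.360 Y109.210 F2205
G1 X159.320 Y103.379
G1 X156.667 Y101.814
G1 X156.401 Y104.516
M5
G0 X0.000 Y0.000

Since the viewBox matches the mm dimensions, user units are millimetres directly. The only transform is the Y-flip y_m = 168.187 − y_svg.

Shape 1 is a circle drawn with `<circle>`. Its stroke #ff8800 means score at S497, F2205. After flipping Y the toolpath is (160.857,53.838) → (158.890,58.588) → (154.140,60.555) → (149.390,58.588) → (147.423,53.838) → (149.390,49.088) → (154.140,47.121) → (158.890,49.088) → (160.857,53.838), returning to the start.

Shape 2 is a regular polygon drawn with `<polygon>`. Its stroke #ff8800 means score at S497, F2205. After flipping Y the toolpath is (195.691,59.984) → (144.350,38.595) → (122.961,89.936) → (174.302,111.325) → (195.691,59.984), returning to the start.

Shape 3 is a line segment drawn with `<path>`. Its stroke #ff8800 means score at S497, F2205. After flipping Y the toolpath is (176.200,95.128) → (198.639,146.228).

Shape 4 is a rectangle drawn with `<rect>`. Its stroke #008000 means engrave at S187, F2580. After flipping Y the toolpath is (99.424,86.624) → (157.680,86.624) → (157.680,35.660) → (99.424,35.660) → (99.424,86.624), returning to the start.

Shape 5 is a quadratic bezier drawn with `<path>`. Its stroke #ff8800 means score at S497, F2205. After flipping Y the toolpath is (171.787,119.309) → (164.360,109.210) → (159.320,103.379) → (156.667,101.814) → (156.401,104.516).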